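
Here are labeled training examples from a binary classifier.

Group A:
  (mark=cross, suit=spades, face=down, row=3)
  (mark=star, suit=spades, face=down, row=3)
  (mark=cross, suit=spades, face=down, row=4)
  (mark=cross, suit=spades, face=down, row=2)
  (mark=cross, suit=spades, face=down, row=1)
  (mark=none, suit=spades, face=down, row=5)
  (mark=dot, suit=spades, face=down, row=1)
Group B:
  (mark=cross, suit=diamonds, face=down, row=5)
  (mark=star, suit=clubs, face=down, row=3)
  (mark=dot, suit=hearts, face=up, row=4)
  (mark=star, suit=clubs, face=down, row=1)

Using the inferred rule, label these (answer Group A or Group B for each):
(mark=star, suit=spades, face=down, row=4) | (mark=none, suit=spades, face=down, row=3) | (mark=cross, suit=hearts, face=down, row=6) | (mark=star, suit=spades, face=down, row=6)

The pattern is that an item is 'Group A' exactly when: suit is spades.
(mark=star, suit=spades, face=down, row=4) → suit is spades → Group A. (mark=none, suit=spades, face=down, row=3) → suit is spades → Group A. (mark=cross, suit=hearts, face=down, row=6) → suit is hearts → Group B. (mark=star, suit=spades, face=down, row=6) → suit is spades → Group A.

Group A, Group A, Group B, Group A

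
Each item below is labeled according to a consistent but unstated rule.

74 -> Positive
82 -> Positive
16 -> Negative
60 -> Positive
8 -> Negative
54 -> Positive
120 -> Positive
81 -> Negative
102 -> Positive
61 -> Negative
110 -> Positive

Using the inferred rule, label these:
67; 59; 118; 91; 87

Negative, Negative, Positive, Negative, Negative

One predicate separates the groups cleanly: even AND at least 54.
67: 67 is odd, 67 ≥ 54 — does not pass, so Negative.
59: 59 is odd, 59 ≥ 54 — does not pass, so Negative.
118: 118 is even, 118 ≥ 54 — fits, so Positive.
91: 91 is odd, 91 ≥ 54 — does not pass, so Negative.
87: 87 is odd, 87 ≥ 54 — does not pass, so Negative.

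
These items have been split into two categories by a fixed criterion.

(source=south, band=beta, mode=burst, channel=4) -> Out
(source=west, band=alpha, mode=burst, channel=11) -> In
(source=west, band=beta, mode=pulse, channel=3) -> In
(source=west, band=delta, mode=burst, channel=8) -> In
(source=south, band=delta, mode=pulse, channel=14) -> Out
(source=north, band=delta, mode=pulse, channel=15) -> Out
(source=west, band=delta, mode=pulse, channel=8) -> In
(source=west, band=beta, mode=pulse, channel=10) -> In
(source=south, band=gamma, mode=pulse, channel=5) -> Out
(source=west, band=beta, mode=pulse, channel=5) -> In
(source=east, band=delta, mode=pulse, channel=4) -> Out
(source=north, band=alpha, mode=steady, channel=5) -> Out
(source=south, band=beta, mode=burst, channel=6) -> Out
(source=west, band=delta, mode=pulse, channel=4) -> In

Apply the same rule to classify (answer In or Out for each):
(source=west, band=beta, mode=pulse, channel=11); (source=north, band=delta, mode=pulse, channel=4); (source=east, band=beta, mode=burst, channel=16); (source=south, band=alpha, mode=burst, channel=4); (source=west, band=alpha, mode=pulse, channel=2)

In, Out, Out, Out, In

'In' ⟺ source is west.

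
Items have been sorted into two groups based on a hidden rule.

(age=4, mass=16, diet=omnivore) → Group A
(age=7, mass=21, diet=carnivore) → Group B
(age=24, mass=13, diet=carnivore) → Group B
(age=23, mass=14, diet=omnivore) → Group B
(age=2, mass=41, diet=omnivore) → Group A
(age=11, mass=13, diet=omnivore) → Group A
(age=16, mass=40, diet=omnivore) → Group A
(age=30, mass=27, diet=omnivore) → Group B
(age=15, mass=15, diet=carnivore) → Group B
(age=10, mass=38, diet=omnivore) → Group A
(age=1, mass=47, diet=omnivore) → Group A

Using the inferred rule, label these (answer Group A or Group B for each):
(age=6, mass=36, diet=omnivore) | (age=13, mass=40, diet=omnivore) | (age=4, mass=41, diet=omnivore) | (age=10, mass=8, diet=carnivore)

Group A, Group A, Group A, Group B

One predicate separates the groups cleanly: diet is omnivore AND age ≤ 16.
Group A: (age=6, mass=36, diet=omnivore), since diet is omnivore, age = 6.
Group A: (age=13, mass=40, diet=omnivore), since diet is omnivore, age = 13.
Group A: (age=4, mass=41, diet=omnivore), since diet is omnivore, age = 4.
Group B: (age=10, mass=8, diet=carnivore), since diet is carnivore, age = 10.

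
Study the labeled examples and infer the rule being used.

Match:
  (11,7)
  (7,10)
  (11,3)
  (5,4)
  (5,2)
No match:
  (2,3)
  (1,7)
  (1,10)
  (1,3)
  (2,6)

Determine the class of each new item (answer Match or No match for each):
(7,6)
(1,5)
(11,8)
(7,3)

The classifier is using: first ≥ 3.
(7,6) — first 7, hence Match. (1,5) — first 1, hence No match. (11,8) — first 11, hence Match. (7,3) — first 7, hence Match.

Match, No match, Match, Match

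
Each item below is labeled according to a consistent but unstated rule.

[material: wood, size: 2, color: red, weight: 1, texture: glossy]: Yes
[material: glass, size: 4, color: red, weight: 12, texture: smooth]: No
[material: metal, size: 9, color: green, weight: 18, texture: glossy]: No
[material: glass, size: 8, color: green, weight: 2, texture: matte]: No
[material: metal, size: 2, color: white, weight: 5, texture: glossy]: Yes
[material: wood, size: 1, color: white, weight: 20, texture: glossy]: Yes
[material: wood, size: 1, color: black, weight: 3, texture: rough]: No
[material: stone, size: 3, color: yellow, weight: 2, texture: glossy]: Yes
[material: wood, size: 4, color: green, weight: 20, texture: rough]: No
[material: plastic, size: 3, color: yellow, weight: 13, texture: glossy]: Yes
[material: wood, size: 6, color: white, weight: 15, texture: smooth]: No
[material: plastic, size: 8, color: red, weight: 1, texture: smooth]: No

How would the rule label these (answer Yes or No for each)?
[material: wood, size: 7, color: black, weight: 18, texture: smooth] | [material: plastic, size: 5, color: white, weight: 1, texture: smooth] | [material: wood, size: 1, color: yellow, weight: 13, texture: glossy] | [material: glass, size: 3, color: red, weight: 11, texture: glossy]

The simplest hypothesis consistent with all the labels is: texture is glossy AND size ≤ 3.
[material: wood, size: 7, color: black, weight: 18, texture: smooth]: texture is smooth, size = 7 — doesn't match, so No. [material: plastic, size: 5, color: white, weight: 1, texture: smooth]: texture is smooth, size = 5 — doesn't match, so No. [material: wood, size: 1, color: yellow, weight: 13, texture: glossy]: texture is glossy, size = 1 — fits, so Yes. [material: glass, size: 3, color: red, weight: 11, texture: glossy]: texture is glossy, size = 3 — fits, so Yes.

No, No, Yes, Yes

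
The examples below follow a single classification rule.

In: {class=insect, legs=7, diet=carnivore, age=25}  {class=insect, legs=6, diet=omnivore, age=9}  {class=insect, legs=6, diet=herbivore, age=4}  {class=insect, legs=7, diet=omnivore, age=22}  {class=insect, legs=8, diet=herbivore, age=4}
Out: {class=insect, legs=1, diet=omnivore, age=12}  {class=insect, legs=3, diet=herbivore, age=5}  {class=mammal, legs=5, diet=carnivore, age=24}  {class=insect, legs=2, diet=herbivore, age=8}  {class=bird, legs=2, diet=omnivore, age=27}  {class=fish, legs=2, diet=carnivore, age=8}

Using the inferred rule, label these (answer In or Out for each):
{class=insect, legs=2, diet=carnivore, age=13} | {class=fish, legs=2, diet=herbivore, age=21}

Rule: legs ≥ 6. This holds for each 'In' example and fails for each 'Out' one.

Out, Out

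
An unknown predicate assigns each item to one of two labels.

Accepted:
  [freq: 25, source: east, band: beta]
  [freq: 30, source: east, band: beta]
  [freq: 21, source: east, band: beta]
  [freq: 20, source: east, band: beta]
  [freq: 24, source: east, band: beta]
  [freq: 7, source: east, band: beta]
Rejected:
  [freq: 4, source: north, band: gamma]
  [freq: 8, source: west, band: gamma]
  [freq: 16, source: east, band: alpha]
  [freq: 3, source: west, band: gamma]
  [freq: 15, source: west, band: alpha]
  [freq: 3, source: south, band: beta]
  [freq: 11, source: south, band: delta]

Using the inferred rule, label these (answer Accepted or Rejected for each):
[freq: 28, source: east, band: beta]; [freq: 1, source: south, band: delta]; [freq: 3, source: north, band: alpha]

The pattern is that an item is 'Accepted' exactly when: band is beta AND source is east.
[freq: 28, source: east, band: beta]: Accepted (band is beta, source is east).
[freq: 1, source: south, band: delta]: Rejected (band is delta, source is south).
[freq: 3, source: north, band: alpha]: Rejected (band is alpha, source is north).

Accepted, Rejected, Rejected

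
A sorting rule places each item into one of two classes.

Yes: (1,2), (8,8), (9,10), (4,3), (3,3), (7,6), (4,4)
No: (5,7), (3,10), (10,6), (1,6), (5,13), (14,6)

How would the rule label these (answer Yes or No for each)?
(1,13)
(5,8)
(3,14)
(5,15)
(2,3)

No, No, No, No, Yes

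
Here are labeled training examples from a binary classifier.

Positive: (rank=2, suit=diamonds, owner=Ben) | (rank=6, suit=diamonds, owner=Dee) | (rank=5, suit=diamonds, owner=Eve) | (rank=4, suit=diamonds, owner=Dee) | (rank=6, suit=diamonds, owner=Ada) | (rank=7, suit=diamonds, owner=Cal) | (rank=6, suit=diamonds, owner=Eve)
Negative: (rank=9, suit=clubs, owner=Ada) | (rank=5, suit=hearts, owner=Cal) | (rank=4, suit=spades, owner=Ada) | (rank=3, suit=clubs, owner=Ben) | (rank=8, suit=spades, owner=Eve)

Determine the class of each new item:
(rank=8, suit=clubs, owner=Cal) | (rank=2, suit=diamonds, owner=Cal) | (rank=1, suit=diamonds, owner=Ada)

Negative, Positive, Positive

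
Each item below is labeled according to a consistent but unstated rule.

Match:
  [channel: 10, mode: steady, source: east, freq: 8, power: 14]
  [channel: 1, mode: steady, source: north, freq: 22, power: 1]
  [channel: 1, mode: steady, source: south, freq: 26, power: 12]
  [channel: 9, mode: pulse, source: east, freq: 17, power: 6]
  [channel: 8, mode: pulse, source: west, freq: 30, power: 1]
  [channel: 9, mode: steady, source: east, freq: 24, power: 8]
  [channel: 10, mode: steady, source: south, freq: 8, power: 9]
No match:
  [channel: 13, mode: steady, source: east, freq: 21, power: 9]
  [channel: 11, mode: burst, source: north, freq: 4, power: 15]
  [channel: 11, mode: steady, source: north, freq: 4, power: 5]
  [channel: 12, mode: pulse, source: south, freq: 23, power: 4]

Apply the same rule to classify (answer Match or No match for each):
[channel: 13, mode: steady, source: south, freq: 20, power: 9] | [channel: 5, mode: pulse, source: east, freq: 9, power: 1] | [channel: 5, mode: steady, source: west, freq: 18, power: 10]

No match, Match, Match

A rule that fits every label: channel ≤ 10 — true of each 'Match' example, false of each 'No match' one.
[channel: 13, mode: steady, source: south, freq: 20, power: 9] — channel = 13, hence No match.
[channel: 5, mode: pulse, source: east, freq: 9, power: 1] — channel = 5, hence Match.
[channel: 5, mode: steady, source: west, freq: 18, power: 10] — channel = 5, hence Match.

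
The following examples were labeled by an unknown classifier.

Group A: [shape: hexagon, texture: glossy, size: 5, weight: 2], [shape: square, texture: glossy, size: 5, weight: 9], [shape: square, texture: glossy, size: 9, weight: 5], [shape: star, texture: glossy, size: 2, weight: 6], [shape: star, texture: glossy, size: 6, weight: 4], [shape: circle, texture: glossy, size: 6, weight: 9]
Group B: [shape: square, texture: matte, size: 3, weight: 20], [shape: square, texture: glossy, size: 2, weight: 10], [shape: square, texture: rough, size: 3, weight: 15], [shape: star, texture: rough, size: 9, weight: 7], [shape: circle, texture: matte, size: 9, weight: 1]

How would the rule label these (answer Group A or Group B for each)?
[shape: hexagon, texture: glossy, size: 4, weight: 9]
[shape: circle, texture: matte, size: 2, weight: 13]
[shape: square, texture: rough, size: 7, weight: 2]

Group A, Group B, Group B

Every 'Group A' example satisfies: texture is glossy AND weight ≤ 9. None of the 'Group B' examples do.
Group A: [shape: hexagon, texture: glossy, size: 4, weight: 9], since texture is glossy, weight = 9.
Group B: [shape: circle, texture: matte, size: 2, weight: 13], since texture is matte, weight = 13.
Group B: [shape: square, texture: rough, size: 7, weight: 2], since texture is rough, weight = 2.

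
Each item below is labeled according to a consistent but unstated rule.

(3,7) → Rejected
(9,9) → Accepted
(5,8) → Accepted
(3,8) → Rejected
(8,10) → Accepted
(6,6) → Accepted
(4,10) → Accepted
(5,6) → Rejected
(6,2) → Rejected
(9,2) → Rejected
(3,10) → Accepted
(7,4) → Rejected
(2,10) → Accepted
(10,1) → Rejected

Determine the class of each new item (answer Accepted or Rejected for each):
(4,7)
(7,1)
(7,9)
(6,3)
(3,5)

Rejected, Rejected, Accepted, Rejected, Rejected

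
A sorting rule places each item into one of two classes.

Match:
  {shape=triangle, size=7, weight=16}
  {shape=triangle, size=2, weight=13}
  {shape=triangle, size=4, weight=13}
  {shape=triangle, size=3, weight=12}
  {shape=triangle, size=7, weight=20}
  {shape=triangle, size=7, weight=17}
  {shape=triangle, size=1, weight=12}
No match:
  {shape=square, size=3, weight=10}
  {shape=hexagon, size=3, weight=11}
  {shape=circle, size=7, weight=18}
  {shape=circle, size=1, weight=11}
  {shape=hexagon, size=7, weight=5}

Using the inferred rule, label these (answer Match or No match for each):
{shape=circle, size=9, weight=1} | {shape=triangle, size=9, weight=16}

A rule that fits every label: shape is triangle — true of each 'Match' example, false of each 'No match' one.
{shape=circle, size=9, weight=1} → shape is circle → No match. {shape=triangle, size=9, weight=16} → shape is triangle → Match.

No match, Match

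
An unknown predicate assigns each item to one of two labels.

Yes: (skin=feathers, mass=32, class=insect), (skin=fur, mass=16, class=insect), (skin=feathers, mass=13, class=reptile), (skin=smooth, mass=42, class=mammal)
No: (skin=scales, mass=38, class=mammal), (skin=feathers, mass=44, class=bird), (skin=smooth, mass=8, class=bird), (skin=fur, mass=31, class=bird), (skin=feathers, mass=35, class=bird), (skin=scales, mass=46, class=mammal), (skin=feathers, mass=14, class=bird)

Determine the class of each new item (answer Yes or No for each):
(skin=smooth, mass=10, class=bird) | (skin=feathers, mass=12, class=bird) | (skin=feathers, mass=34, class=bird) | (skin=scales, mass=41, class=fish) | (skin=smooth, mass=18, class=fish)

The distinguishing property — class is not bird AND skin is not scales — holds for all the 'Yes' cases and none of the 'No' cases.
(skin=smooth, mass=10, class=bird): No (class is bird, skin is smooth).
(skin=feathers, mass=12, class=bird): No (class is bird, skin is feathers).
(skin=feathers, mass=34, class=bird): No (class is bird, skin is feathers).
(skin=scales, mass=41, class=fish): No (class is fish, skin is scales).
(skin=smooth, mass=18, class=fish): Yes (class is fish, skin is smooth).

No, No, No, No, Yes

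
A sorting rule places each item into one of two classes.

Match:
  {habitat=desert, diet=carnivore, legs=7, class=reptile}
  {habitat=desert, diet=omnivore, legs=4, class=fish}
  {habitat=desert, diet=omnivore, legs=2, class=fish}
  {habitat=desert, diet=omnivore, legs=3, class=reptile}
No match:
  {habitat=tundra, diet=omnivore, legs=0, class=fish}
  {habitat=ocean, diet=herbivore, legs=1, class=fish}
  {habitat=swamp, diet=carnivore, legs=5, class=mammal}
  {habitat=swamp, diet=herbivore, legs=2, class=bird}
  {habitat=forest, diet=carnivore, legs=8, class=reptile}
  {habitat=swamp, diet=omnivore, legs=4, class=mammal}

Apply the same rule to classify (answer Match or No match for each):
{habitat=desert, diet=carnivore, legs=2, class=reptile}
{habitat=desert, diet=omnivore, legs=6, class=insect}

All 'Match' examples share one property — habitat is desert — and every 'No match' example lacks it.
{habitat=desert, diet=carnivore, legs=2, class=reptile} — habitat is desert, hence Match.
{habitat=desert, diet=omnivore, legs=6, class=insect} — habitat is desert, hence Match.

Match, Match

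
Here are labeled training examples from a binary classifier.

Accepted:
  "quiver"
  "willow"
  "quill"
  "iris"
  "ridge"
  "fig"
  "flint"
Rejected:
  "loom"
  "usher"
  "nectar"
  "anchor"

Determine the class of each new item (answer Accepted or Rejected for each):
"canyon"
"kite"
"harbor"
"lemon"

Rejected, Accepted, Rejected, Rejected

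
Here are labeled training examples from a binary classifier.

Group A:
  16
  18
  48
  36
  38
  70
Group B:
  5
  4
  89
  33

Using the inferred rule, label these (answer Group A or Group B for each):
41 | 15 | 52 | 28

The distinguishing property — even AND at least 5 — holds for all the 'Group A' cases and none of the 'Group B' cases.
41 — 41 is odd, 41 ≥ 5, hence Group B.
15 — 15 is odd, 15 ≥ 5, hence Group B.
52 — 52 is even, 52 ≥ 5, hence Group A.
28 — 28 is even, 28 ≥ 5, hence Group A.

Group B, Group B, Group A, Group A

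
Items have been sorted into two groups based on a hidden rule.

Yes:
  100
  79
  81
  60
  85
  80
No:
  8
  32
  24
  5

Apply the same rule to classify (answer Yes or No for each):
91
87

Yes, Yes

Rule: at least 60. This holds for each 'Yes' example and fails for each 'No' one.
91 — 91 ≥ 60, hence Yes. 87 — 87 ≥ 60, hence Yes.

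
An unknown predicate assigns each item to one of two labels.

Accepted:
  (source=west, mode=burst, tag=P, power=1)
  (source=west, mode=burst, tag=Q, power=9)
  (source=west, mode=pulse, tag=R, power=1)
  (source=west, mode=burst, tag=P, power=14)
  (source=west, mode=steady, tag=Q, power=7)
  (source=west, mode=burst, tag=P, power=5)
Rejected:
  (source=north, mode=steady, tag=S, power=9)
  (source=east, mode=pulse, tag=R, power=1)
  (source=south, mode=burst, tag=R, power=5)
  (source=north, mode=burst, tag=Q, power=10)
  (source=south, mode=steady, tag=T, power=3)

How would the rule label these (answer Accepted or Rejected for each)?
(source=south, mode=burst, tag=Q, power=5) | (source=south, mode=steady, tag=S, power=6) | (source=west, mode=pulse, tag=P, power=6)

The simplest hypothesis consistent with all the labels is: source is west.

Rejected, Rejected, Accepted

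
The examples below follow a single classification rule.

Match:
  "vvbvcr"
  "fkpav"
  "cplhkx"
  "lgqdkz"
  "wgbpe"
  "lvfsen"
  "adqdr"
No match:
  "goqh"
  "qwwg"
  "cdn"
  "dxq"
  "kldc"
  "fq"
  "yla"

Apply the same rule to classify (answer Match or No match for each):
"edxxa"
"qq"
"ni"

Match, No match, No match

The common property of the 'Match' items is: length ≥ 5. No 'No match' item has it.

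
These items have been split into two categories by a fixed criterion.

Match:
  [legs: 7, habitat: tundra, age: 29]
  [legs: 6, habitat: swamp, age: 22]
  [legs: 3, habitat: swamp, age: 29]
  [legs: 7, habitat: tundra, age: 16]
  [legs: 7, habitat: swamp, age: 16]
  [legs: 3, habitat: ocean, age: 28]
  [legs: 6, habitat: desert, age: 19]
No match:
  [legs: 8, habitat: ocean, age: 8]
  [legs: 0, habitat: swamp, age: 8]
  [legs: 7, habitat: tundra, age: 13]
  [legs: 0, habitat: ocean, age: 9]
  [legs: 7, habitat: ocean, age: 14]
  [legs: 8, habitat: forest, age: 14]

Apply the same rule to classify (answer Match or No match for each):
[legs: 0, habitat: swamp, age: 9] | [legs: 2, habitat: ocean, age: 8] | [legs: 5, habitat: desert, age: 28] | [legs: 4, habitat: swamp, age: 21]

Every 'Match' example satisfies: age ≥ 16. None of the 'No match' examples do.
[legs: 0, habitat: swamp, age: 9] → age = 9 → No match.
[legs: 2, habitat: ocean, age: 8] → age = 8 → No match.
[legs: 5, habitat: desert, age: 28] → age = 28 → Match.
[legs: 4, habitat: swamp, age: 21] → age = 21 → Match.

No match, No match, Match, Match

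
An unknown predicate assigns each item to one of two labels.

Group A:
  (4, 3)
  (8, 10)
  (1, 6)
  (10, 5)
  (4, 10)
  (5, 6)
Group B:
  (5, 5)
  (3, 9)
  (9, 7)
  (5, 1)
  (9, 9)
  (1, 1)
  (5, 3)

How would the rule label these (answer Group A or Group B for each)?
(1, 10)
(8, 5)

'Group A' ⟺ product is even.
(1, 10) — 1·10 = 10, hence Group A.
(8, 5) — 8·5 = 40, hence Group A.

Group A, Group A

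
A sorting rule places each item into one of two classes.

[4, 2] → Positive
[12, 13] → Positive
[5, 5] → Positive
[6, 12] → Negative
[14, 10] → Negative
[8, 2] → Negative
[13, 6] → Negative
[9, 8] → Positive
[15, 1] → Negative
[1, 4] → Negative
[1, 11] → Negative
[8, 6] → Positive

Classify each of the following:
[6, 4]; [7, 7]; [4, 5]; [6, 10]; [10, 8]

'Positive' ⟺ |first − second| ≤ 2.
[6, 4]: Positive (|6−4| = 2). [7, 7]: Positive (|7−7| = 0). [4, 5]: Positive (|4−5| = 1). [6, 10]: Negative (|6−10| = 4). [10, 8]: Positive (|10−8| = 2).

Positive, Positive, Positive, Negative, Positive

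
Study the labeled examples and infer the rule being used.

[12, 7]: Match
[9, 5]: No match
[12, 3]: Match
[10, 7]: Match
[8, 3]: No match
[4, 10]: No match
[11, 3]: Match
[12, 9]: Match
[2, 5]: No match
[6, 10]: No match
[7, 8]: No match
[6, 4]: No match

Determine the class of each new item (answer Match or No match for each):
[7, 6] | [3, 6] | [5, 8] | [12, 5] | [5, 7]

No match, No match, No match, Match, No match

All 'Match' examples share one property — first ≥ 10 — and every 'No match' example lacks it.
No match: [7, 6], since first 7. No match: [3, 6], since first 3. No match: [5, 8], since first 5. Match: [12, 5], since first 12. No match: [5, 7], since first 5.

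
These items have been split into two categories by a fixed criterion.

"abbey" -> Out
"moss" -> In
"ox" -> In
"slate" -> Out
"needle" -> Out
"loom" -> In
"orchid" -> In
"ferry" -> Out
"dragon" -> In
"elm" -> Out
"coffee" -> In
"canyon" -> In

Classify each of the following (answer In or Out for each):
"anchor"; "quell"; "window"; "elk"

In, Out, In, Out

Rule: contains 'o'. This holds for each 'In' example and fails for each 'Out' one.
"anchor": In (has 'o').
"quell": Out (no 'o').
"window": In (has 'o').
"elk": Out (no 'o').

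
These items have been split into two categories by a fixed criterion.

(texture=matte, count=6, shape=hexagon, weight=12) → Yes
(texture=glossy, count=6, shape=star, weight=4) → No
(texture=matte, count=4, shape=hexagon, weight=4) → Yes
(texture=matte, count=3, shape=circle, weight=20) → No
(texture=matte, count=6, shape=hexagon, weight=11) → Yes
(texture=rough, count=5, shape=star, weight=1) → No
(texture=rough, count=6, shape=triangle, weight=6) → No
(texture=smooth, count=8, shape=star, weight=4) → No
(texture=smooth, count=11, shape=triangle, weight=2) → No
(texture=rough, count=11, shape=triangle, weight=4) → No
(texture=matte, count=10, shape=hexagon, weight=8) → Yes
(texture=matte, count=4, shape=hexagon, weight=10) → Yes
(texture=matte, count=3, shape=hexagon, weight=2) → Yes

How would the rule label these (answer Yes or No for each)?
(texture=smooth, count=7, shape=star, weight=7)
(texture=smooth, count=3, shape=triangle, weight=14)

No, No

A rule that fits every label: shape is hexagon — true of each 'Yes' example, false of each 'No' one.
(texture=smooth, count=7, shape=star, weight=7) → shape is star → No. (texture=smooth, count=3, shape=triangle, weight=14) → shape is triangle → No.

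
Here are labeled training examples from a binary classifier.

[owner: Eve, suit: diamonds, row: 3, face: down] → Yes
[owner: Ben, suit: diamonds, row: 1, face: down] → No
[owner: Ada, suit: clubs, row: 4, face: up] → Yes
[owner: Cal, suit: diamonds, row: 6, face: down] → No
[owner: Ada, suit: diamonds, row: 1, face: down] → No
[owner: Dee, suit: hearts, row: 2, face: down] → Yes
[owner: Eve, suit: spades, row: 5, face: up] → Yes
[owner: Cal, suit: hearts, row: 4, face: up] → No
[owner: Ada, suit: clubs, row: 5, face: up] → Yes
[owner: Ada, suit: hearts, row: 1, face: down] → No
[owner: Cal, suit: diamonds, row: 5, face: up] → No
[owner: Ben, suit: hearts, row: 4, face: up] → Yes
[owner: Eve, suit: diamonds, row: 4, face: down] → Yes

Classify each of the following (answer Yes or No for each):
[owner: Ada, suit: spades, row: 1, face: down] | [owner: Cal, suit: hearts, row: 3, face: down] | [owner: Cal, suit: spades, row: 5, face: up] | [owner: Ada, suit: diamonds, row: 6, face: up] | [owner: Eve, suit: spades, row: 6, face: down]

No, No, No, Yes, Yes

The common property of the 'Yes' items is: owner is not Cal AND row ≥ 2. No 'No' item has it.
[owner: Ada, suit: spades, row: 1, face: down]: owner is Ada, row = 1 — does not satisfy this, so No.
[owner: Cal, suit: hearts, row: 3, face: down]: owner is Cal, row = 3 — does not satisfy this, so No.
[owner: Cal, suit: spades, row: 5, face: up]: owner is Cal, row = 5 — does not satisfy this, so No.
[owner: Ada, suit: diamonds, row: 6, face: up]: owner is Ada, row = 6 — qualifies, so Yes.
[owner: Eve, suit: spades, row: 6, face: down]: owner is Eve, row = 6 — qualifies, so Yes.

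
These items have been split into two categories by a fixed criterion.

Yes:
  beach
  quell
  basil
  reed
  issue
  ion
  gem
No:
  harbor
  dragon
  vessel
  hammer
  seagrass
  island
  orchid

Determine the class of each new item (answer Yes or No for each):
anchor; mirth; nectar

No, Yes, No

The rule appears to be: length ≤ 5.
anchor: length 6 — fails the rule, so No.
mirth: length 5 — satisfies this, so Yes.
nectar: length 6 — fails the rule, so No.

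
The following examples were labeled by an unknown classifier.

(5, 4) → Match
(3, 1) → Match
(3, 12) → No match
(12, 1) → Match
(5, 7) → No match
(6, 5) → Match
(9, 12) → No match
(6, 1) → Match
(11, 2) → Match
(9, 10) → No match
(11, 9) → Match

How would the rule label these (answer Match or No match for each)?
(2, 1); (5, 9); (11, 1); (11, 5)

Every 'Match' example satisfies: first > second. None of the 'No match' examples do.
(2, 1) → 2 > 1 → Match. (5, 9) → 5 < 9 → No match. (11, 1) → 11 > 1 → Match. (11, 5) → 11 > 5 → Match.

Match, No match, Match, Match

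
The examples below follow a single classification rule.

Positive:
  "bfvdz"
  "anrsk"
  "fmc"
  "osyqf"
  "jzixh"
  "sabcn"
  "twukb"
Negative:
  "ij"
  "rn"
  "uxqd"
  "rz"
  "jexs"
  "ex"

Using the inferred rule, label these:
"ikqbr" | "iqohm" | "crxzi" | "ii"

Positive, Positive, Positive, Negative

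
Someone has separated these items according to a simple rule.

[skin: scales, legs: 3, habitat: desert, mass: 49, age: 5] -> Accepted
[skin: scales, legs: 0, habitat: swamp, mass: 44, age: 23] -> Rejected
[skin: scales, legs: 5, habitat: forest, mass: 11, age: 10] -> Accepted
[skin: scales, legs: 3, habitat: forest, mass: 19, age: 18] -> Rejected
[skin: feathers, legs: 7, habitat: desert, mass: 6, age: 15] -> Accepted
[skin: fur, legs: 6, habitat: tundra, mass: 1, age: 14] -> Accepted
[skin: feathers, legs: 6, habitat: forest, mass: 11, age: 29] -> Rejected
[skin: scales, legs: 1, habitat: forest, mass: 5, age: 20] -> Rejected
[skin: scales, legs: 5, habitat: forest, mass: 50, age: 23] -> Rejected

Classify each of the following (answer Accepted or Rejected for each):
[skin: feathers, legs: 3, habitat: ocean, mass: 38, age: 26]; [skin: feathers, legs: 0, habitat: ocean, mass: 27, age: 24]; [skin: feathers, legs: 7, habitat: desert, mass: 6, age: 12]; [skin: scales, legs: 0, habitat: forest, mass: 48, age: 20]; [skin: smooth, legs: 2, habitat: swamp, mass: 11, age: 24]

Rejected, Rejected, Accepted, Rejected, Rejected

A rule that fits every label: age ≤ 15 — true of each 'Accepted' example, false of each 'Rejected' one.
[skin: feathers, legs: 3, habitat: ocean, mass: 38, age: 26]: Rejected (age = 26). [skin: feathers, legs: 0, habitat: ocean, mass: 27, age: 24]: Rejected (age = 24). [skin: feathers, legs: 7, habitat: desert, mass: 6, age: 12]: Accepted (age = 12). [skin: scales, legs: 0, habitat: forest, mass: 48, age: 20]: Rejected (age = 20). [skin: smooth, legs: 2, habitat: swamp, mass: 11, age: 24]: Rejected (age = 24).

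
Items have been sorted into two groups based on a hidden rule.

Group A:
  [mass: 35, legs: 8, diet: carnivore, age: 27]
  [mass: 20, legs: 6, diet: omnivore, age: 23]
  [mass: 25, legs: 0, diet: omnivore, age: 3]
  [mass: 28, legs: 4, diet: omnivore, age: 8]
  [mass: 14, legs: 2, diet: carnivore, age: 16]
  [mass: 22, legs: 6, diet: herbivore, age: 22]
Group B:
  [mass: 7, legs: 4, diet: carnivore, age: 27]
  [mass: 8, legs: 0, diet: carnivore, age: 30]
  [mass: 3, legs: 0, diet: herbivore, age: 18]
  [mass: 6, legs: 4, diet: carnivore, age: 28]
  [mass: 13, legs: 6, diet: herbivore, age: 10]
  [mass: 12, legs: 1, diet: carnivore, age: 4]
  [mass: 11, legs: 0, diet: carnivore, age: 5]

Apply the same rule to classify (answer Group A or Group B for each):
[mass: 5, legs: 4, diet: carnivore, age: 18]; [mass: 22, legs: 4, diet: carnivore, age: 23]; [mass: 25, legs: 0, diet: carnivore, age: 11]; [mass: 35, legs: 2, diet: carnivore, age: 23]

Group B, Group A, Group A, Group A

'Group A' ⟺ mass ≥ 14.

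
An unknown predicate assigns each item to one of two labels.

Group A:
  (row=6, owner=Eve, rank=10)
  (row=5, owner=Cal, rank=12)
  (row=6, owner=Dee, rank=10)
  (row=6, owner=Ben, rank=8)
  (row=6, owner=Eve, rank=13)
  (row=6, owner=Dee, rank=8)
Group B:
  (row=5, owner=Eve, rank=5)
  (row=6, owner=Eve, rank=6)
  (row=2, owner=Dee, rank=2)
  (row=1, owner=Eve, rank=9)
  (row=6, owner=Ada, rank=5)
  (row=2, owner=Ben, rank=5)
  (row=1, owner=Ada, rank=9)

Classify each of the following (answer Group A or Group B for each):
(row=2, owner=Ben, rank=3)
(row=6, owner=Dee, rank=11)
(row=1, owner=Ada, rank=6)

Group B, Group A, Group B

The distinguishing property — row ≥ 2 AND rank ≥ 8 — holds for all the 'Group A' cases and none of the 'Group B' cases.
(row=2, owner=Ben, rank=3): row = 2, rank = 3, doesn't qualify → Group B. (row=6, owner=Dee, rank=11): row = 6, rank = 11, has this property → Group A. (row=1, owner=Ada, rank=6): row = 1, rank = 6, doesn't qualify → Group B.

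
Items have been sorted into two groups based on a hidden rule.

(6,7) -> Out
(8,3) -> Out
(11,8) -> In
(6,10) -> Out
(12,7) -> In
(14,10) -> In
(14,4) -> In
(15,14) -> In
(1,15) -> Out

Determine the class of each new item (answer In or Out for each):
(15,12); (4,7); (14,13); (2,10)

The rule appears to be: sum ≥ 18.

In, Out, In, Out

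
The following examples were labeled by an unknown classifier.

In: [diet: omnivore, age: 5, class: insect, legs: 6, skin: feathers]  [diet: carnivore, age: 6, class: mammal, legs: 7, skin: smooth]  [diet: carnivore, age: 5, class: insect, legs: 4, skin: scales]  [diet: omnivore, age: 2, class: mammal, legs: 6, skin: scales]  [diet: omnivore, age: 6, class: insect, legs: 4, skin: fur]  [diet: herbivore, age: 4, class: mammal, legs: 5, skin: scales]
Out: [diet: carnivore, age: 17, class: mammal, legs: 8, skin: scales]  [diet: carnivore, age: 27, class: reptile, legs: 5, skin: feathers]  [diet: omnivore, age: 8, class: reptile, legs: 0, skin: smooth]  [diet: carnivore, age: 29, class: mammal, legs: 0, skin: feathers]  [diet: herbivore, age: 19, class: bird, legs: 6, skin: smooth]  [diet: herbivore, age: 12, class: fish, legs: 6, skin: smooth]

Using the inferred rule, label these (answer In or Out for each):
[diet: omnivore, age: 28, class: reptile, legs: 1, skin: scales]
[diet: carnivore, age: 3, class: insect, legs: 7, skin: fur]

The classifier is using: age ≤ 6.
Out: [diet: omnivore, age: 28, class: reptile, legs: 1, skin: scales], since age = 28. In: [diet: carnivore, age: 3, class: insect, legs: 7, skin: fur], since age = 3.

Out, In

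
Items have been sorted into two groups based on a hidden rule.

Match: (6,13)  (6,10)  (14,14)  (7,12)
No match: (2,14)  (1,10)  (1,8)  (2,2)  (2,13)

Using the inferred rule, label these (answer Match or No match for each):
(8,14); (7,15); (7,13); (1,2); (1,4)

Rule: first ≥ 6. This holds for each 'Match' example and fails for each 'No match' one.

Match, Match, Match, No match, No match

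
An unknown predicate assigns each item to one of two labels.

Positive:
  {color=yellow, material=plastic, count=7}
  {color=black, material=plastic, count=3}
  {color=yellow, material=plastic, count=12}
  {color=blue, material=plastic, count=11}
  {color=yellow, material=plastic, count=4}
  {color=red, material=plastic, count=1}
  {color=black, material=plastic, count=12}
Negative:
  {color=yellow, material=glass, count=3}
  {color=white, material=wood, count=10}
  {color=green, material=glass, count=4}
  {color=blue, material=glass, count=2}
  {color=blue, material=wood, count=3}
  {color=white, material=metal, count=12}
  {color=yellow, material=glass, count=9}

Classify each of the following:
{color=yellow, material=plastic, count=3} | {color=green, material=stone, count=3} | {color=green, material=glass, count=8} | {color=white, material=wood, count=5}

Checking candidate rules against both groups, what survives is: material is plastic.

Positive, Negative, Negative, Negative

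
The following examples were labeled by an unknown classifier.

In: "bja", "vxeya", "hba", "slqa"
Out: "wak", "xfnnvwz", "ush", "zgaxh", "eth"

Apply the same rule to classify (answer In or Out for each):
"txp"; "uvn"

The rule appears to be: ends with 'a'.

Out, Out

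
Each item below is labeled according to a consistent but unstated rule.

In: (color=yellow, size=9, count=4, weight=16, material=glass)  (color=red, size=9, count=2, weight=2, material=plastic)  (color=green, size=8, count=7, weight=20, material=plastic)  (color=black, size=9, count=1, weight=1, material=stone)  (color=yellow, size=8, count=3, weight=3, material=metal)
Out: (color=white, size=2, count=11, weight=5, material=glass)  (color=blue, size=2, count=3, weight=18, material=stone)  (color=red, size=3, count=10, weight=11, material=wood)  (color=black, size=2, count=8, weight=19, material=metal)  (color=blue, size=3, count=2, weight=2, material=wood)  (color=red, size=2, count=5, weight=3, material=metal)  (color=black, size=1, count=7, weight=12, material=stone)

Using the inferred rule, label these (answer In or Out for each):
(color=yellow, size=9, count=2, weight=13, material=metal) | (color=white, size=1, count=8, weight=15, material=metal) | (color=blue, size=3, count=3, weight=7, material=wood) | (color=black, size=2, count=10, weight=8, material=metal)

The common property of the 'In' items is: size ≥ 8. No 'Out' item has it.
(color=yellow, size=9, count=2, weight=13, material=metal): size = 9, fits → In.
(color=white, size=1, count=8, weight=15, material=metal): size = 1, lacks this property → Out.
(color=blue, size=3, count=3, weight=7, material=wood): size = 3, lacks this property → Out.
(color=black, size=2, count=10, weight=8, material=metal): size = 2, lacks this property → Out.

In, Out, Out, Out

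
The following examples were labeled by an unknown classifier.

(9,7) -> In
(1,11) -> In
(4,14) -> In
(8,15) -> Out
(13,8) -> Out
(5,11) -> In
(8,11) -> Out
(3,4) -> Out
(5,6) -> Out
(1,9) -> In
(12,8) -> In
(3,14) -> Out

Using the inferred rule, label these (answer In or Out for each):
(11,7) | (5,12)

Comparing the two groups points to one rule — sum is even.
(11,7): 11+7 = 18 — checks out, so In. (5,12): 5+12 = 17 — does not pass, so Out.

In, Out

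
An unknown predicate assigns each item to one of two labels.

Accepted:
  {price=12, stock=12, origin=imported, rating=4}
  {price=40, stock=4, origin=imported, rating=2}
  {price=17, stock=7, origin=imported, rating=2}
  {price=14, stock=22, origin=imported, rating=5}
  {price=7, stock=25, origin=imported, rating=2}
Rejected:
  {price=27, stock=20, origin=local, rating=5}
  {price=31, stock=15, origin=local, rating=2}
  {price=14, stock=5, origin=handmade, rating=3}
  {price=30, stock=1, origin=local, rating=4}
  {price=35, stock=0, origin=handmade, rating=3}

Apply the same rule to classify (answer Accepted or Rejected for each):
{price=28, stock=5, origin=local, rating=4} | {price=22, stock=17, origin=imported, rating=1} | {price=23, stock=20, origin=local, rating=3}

Rejected, Accepted, Rejected

Comparing the two groups points to one rule — origin is imported.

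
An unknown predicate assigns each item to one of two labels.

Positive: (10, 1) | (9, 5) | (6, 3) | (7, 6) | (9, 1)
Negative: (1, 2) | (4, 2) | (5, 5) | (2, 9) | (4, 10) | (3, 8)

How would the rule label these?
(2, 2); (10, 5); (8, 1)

Negative, Positive, Positive

The pattern is that an item is 'Positive' exactly when: first ≥ 6.
(2, 2): first 2 — does not pass, so Negative.
(10, 5): first 10 — fits, so Positive.
(8, 1): first 8 — fits, so Positive.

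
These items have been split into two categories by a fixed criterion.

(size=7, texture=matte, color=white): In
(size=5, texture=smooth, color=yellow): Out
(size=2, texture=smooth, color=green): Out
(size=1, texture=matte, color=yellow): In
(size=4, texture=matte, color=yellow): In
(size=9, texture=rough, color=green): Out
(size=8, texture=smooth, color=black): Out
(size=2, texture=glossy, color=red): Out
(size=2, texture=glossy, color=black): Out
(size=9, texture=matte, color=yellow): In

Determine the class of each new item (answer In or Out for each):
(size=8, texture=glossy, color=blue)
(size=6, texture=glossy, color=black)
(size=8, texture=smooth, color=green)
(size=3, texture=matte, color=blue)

Looking at the examples, the only property every 'In' case has and every 'Out' case lacks is: texture is matte.
(size=8, texture=glossy, color=blue) → texture is glossy → Out.
(size=6, texture=glossy, color=black) → texture is glossy → Out.
(size=8, texture=smooth, color=green) → texture is smooth → Out.
(size=3, texture=matte, color=blue) → texture is matte → In.

Out, Out, Out, In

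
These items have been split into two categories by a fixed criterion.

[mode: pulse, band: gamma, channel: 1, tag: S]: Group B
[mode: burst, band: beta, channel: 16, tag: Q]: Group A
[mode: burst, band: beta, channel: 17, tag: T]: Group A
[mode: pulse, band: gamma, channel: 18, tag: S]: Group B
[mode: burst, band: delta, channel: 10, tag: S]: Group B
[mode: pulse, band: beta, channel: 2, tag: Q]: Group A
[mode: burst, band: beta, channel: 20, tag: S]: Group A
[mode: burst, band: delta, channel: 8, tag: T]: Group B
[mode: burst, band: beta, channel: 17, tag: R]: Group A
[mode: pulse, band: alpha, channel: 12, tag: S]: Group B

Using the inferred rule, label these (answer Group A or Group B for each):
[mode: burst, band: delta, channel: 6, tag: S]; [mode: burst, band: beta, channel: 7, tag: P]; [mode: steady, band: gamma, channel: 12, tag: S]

The pattern is that an item is 'Group A' exactly when: band is beta.
[mode: burst, band: delta, channel: 6, tag: S] → band is delta → Group B.
[mode: burst, band: beta, channel: 7, tag: P] → band is beta → Group A.
[mode: steady, band: gamma, channel: 12, tag: S] → band is gamma → Group B.

Group B, Group A, Group B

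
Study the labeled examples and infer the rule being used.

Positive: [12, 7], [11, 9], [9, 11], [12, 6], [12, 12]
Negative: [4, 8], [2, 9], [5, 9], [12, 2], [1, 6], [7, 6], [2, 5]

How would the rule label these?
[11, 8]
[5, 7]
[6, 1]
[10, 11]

The distinguishing property — sum ≥ 18 — holds for all the 'Positive' cases and none of the 'Negative' cases.
[11, 8]: 11+8 = 19 — passes, so Positive. [5, 7]: 5+7 = 12 — doesn't match, so Negative. [6, 1]: 6+1 = 7 — doesn't match, so Negative. [10, 11]: 10+11 = 21 — passes, so Positive.

Positive, Negative, Negative, Positive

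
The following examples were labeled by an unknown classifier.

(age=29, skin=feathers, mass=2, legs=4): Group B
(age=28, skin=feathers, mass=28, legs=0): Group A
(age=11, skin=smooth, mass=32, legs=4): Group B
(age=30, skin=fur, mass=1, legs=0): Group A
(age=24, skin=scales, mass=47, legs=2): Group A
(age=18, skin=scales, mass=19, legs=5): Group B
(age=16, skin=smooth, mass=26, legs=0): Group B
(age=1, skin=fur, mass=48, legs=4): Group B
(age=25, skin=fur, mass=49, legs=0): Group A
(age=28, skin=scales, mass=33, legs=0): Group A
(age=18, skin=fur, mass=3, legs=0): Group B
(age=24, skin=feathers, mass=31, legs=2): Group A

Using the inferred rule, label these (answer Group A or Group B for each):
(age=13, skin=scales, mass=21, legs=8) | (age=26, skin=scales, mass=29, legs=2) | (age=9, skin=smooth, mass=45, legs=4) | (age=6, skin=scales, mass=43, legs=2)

Group B, Group A, Group B, Group B

'Group A' ⟺ legs ≤ 2 AND age ≥ 24.
Group B: (age=13, skin=scales, mass=21, legs=8), since legs = 8, age = 13. Group A: (age=26, skin=scales, mass=29, legs=2), since legs = 2, age = 26. Group B: (age=9, skin=smooth, mass=45, legs=4), since legs = 4, age = 9. Group B: (age=6, skin=scales, mass=43, legs=2), since legs = 2, age = 6.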